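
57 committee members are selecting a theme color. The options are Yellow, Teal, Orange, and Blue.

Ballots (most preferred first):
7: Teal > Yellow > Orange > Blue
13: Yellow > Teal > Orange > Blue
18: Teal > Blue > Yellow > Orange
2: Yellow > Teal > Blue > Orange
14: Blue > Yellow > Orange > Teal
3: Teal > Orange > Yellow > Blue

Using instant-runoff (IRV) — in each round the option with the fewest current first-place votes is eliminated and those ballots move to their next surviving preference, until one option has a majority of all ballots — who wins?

Yellow

Round 1: Yellow 15, Teal 28, Orange 0, Blue 14. Orange eliminated.
Round 2: Yellow 15, Teal 28, Blue 14. Blue eliminated.
Round 3: Yellow 29, Teal 28. Yellow has a majority (≥29).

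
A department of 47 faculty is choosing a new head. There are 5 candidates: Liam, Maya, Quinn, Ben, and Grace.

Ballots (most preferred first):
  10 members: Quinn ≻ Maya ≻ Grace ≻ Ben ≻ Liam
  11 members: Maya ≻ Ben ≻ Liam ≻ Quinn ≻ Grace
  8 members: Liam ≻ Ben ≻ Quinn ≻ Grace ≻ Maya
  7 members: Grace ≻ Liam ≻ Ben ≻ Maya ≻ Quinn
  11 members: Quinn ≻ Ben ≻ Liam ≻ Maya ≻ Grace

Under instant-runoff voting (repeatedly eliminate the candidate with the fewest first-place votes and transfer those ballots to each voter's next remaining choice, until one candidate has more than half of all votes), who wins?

Round 1: Liam 8, Maya 11, Quinn 21, Ben 0, Grace 7. Ben eliminated.
Round 2: Liam 8, Maya 11, Quinn 21, Grace 7. Grace eliminated.
Round 3: Liam 15, Maya 11, Quinn 21. Maya eliminated.
Round 4: Liam 26, Quinn 21. Liam has a majority (≥24).

Liam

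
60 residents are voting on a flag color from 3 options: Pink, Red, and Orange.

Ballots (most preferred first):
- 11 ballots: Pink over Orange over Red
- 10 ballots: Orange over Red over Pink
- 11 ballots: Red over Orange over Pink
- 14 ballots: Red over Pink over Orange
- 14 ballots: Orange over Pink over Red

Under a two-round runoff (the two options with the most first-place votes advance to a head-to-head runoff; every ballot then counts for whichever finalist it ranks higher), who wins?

Orange

Round 1 first-place votes: Pink 11, Red 25, Orange 24. Red and Orange advance.
Runoff: Red is ranked above Orange on 25 ballots, Orange above Red on 35.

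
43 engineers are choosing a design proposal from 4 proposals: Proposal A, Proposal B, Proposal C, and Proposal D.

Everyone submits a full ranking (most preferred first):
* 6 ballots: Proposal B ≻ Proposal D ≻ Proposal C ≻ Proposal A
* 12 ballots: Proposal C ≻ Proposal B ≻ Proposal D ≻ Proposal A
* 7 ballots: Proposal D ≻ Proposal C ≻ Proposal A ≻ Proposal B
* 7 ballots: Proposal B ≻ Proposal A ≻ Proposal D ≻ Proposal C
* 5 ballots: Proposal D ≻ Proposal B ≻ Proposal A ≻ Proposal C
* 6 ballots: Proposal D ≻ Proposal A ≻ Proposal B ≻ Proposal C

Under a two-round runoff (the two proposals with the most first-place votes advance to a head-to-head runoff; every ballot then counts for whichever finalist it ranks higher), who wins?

Proposal B

Round 1 first-place votes: Proposal A 0, Proposal B 13, Proposal C 12, Proposal D 18. Proposal D and Proposal B advance.
Runoff: Proposal D is ranked above Proposal B on 18 ballots, Proposal B above Proposal D on 25.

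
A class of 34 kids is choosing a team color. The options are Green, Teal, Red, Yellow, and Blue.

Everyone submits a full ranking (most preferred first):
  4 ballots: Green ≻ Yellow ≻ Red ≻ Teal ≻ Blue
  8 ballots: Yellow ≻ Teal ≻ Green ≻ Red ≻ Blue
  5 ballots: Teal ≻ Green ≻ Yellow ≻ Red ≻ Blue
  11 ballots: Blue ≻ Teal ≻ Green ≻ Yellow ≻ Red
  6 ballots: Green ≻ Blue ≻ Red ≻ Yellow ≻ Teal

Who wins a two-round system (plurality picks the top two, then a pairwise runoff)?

Green

Round 1 first-place votes: Green 10, Teal 5, Red 0, Yellow 8, Blue 11. Blue and Green advance.
Runoff: Blue is ranked above Green on 11 ballots, Green above Blue on 23.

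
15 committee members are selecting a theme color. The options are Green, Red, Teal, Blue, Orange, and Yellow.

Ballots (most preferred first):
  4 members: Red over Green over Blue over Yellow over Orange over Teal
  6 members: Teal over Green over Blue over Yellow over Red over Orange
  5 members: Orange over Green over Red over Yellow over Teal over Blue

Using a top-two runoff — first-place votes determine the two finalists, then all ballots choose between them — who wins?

Orange

Round 1 first-place votes: Green 0, Red 4, Teal 6, Blue 0, Orange 5, Yellow 0. Teal and Orange advance.
Runoff: Teal is ranked above Orange on 6 ballots, Orange above Teal on 9.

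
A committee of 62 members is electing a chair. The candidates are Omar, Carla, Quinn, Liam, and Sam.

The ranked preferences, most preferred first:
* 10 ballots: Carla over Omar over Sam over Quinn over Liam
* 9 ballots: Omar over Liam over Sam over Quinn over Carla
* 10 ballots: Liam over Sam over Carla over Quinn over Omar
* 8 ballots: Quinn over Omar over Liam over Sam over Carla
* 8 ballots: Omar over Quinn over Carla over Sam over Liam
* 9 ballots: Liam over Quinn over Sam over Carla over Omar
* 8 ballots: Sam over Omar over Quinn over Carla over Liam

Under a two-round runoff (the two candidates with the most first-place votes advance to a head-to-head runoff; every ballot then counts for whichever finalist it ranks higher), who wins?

Omar

Round 1 first-place votes: Omar 17, Carla 10, Quinn 8, Liam 19, Sam 8. Liam and Omar advance.
Runoff: Liam is ranked above Omar on 19 ballots, Omar above Liam on 43.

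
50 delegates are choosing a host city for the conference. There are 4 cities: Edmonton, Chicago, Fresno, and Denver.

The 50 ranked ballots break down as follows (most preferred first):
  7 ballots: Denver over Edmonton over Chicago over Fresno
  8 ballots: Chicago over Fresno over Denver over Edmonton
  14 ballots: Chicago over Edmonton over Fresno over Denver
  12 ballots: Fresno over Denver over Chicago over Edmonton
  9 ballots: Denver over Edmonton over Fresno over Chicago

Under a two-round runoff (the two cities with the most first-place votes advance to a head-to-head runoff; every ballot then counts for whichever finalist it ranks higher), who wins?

Round 1 first-place votes: Edmonton 0, Chicago 22, Fresno 12, Denver 16. Chicago and Denver advance.
Runoff: Chicago is ranked above Denver on 22 ballots, Denver above Chicago on 28.

Denver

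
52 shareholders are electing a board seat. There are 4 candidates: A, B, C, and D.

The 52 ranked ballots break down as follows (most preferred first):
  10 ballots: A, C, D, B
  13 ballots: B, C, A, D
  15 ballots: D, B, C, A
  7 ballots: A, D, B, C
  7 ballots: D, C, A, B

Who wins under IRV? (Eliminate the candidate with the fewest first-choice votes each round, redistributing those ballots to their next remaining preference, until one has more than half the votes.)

Round 1: A 17, B 13, C 0, D 22. C eliminated.
Round 2: A 17, B 13, D 22. B eliminated.
Round 3: A 30, D 22. A has a majority (≥27).

A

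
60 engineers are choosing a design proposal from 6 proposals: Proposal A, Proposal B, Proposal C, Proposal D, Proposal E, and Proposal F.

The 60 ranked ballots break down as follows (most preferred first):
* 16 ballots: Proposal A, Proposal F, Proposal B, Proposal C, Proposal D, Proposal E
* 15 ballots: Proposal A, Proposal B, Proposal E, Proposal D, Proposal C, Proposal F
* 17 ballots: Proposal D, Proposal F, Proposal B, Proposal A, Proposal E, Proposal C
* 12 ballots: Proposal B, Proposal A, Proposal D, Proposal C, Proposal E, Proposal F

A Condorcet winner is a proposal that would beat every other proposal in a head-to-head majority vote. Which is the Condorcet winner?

Proposal A

Proposal A vs Proposal B: 31–29
Proposal A vs Proposal C: 60–0
Proposal A vs Proposal D: 43–17
Proposal A vs Proposal E: 60–0
Proposal A vs Proposal F: 43–17
Proposal A beats every other proposal.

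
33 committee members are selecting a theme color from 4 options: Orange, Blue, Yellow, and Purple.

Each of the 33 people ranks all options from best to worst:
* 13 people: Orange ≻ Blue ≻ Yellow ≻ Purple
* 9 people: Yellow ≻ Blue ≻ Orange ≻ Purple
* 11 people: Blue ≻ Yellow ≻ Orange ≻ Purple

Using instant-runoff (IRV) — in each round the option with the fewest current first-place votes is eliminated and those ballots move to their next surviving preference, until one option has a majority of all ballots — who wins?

Blue

Round 1: Orange 13, Blue 11, Yellow 9, Purple 0. Purple eliminated.
Round 2: Orange 13, Blue 11, Yellow 9. Yellow eliminated.
Round 3: Orange 13, Blue 20. Blue has a majority (≥17).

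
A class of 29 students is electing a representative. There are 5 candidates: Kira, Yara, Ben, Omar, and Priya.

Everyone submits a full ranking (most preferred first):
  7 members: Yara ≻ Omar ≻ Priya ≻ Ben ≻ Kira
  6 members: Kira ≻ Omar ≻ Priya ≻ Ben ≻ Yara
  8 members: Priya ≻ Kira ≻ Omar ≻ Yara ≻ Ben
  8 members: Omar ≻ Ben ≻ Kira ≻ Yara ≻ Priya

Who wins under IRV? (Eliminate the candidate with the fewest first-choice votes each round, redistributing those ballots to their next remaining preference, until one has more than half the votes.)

Round 1: Kira 6, Yara 7, Ben 0, Omar 8, Priya 8. Ben eliminated.
Round 2: Kira 6, Yara 7, Omar 8, Priya 8. Kira eliminated.
Round 3: Yara 7, Omar 14, Priya 8. Yara eliminated.
Round 4: Omar 21, Priya 8. Omar has a majority (≥15).

Omar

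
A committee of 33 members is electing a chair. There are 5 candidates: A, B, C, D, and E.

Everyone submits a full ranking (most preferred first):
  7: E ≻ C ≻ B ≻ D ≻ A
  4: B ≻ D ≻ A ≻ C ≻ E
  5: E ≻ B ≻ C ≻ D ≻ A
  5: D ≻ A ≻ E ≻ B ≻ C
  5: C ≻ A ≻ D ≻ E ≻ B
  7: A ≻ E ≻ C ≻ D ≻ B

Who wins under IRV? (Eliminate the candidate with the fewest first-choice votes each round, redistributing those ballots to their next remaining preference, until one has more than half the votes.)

A

Round 1: A 7, B 4, C 5, D 5, E 12. B eliminated.
Round 2: A 7, C 5, D 9, E 12. C eliminated.
Round 3: A 12, D 9, E 12. D eliminated.
Round 4: A 21, E 12. A has a majority (≥17).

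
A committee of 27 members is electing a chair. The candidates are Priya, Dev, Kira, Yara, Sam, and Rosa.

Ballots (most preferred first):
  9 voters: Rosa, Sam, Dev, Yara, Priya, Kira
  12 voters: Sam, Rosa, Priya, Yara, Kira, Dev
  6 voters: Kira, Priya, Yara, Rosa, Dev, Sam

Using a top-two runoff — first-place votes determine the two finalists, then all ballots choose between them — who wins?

Rosa

Round 1 first-place votes: Priya 0, Dev 0, Kira 6, Yara 0, Sam 12, Rosa 9. Sam and Rosa advance.
Runoff: Sam is ranked above Rosa on 12 ballots, Rosa above Sam on 15.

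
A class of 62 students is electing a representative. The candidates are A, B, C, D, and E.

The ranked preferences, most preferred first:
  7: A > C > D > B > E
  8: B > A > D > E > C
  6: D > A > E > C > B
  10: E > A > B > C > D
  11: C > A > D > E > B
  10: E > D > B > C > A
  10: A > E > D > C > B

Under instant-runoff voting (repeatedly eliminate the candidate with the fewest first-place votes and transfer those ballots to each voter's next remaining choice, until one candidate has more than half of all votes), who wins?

A

Round 1: A 17, B 8, C 11, D 6, E 20. D eliminated.
Round 2: A 23, B 8, C 11, E 20. B eliminated.
Round 3: A 31, C 11, E 20. C eliminated.
Round 4: A 42, E 20. A has a majority (≥32).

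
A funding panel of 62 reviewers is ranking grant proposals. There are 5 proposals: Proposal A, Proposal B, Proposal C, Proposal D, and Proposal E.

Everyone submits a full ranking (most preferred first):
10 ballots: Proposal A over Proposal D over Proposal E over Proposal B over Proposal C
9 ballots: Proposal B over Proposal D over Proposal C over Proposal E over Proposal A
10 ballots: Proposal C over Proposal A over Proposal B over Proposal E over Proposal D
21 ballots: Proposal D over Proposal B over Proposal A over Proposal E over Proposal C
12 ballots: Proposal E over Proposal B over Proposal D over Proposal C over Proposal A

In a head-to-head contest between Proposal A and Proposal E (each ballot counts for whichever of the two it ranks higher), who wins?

Proposal A

Proposal A is ranked above Proposal E on 41 ballots; Proposal E above Proposal A on 21.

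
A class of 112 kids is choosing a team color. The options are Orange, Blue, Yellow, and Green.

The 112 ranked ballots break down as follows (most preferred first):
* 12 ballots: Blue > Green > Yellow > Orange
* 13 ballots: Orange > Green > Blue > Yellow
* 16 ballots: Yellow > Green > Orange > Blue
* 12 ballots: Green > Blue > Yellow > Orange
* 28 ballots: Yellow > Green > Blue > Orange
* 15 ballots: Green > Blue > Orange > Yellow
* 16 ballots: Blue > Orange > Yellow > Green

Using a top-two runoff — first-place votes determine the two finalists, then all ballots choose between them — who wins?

Blue

Round 1 first-place votes: Orange 13, Blue 28, Yellow 44, Green 27. Yellow and Blue advance.
Runoff: Yellow is ranked above Blue on 44 ballots, Blue above Yellow on 68.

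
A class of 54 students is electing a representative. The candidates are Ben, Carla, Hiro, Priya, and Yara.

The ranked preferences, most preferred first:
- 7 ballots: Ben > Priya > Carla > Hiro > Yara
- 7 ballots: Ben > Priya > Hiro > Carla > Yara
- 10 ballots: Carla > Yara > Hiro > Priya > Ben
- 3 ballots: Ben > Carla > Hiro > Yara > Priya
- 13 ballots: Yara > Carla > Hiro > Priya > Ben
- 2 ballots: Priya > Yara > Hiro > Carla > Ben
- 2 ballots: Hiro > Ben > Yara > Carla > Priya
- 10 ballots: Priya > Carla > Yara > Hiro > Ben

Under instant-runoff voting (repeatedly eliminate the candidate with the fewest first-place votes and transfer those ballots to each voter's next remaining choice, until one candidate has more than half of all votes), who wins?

Yara

Round 1: Ben 17, Carla 10, Hiro 2, Priya 12, Yara 13. Hiro eliminated.
Round 2: Ben 19, Carla 10, Priya 12, Yara 13. Carla eliminated.
Round 3: Ben 19, Priya 12, Yara 23. Priya eliminated.
Round 4: Ben 19, Yara 35. Yara has a majority (≥28).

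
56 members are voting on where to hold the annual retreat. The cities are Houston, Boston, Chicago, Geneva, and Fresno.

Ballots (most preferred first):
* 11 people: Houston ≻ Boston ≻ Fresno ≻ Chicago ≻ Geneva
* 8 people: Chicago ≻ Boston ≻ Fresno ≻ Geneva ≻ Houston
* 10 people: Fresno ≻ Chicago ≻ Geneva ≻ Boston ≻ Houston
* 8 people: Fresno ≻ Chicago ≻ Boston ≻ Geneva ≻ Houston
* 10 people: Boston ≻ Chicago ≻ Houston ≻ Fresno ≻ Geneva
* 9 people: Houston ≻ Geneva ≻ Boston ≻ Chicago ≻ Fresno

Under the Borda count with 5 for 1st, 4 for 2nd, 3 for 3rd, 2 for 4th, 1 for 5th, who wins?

Boston

Houston: 11×5 + 8×1 + 10×1 + 8×1 + 10×3 + 9×5 = 156
Boston: 11×4 + 8×4 + 10×2 + 8×3 + 10×5 + 9×3 = 197
Chicago: 11×2 + 8×5 + 10×4 + 8×4 + 10×4 + 9×2 = 192
Geneva: 11×1 + 8×2 + 10×3 + 8×2 + 10×1 + 9×4 = 119
Fresno: 11×3 + 8×3 + 10×5 + 8×5 + 10×2 + 9×1 = 176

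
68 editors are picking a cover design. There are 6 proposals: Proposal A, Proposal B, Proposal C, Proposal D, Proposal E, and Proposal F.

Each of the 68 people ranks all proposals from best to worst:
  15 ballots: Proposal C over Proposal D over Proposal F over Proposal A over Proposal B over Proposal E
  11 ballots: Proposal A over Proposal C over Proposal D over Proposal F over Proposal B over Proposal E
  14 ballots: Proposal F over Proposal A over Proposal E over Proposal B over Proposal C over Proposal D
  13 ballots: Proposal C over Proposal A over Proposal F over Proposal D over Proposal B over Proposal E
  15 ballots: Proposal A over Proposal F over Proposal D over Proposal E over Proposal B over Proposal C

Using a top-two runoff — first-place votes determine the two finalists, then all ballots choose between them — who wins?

Proposal A

Round 1 first-place votes: Proposal A 26, Proposal B 0, Proposal C 28, Proposal D 0, Proposal E 0, Proposal F 14. Proposal C and Proposal A advance.
Runoff: Proposal C is ranked above Proposal A on 28 ballots, Proposal A above Proposal C on 40.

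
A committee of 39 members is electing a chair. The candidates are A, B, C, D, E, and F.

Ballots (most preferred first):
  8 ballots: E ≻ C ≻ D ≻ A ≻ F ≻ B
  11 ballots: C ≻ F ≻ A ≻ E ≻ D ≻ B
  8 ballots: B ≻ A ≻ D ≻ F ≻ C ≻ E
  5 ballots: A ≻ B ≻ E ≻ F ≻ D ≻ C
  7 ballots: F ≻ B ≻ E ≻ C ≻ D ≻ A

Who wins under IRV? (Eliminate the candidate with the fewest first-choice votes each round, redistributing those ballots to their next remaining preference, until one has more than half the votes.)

Round 1: A 5, B 8, C 11, D 0, E 8, F 7. D eliminated.
Round 2: A 5, B 8, C 11, E 8, F 7. A eliminated.
Round 3: B 13, C 11, E 8, F 7. F eliminated.
Round 4: B 20, C 11, E 8. B has a majority (≥20).

B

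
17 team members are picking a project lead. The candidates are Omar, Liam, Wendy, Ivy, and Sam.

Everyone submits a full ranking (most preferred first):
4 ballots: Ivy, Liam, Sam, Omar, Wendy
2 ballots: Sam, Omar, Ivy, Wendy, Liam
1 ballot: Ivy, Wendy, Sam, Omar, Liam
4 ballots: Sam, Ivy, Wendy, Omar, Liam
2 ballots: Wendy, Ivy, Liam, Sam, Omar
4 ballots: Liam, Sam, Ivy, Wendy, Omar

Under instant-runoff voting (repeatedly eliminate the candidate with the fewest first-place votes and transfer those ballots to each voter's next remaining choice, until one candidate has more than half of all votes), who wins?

Round 1: Omar 0, Liam 4, Wendy 2, Ivy 5, Sam 6. Omar eliminated.
Round 2: Liam 4, Wendy 2, Ivy 5, Sam 6. Wendy eliminated.
Round 3: Liam 4, Ivy 7, Sam 6. Liam eliminated.
Round 4: Ivy 7, Sam 10. Sam has a majority (≥9).

Sam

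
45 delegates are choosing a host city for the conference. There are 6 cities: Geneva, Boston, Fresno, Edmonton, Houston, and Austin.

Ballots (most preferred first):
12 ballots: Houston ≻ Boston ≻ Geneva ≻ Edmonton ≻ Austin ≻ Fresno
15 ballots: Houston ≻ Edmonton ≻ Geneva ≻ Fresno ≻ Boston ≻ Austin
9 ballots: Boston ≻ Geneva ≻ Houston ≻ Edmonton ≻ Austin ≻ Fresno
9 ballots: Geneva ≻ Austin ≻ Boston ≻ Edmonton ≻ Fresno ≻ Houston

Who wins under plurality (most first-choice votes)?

Houston

First-place votes: Geneva 9, Boston 9, Fresno 0, Edmonton 0, Houston 27, Austin 0.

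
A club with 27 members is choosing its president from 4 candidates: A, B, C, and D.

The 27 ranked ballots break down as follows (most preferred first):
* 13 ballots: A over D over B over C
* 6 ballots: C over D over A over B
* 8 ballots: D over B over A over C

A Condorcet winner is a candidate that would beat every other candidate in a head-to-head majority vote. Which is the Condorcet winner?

D

D vs A: 14–13
D vs B: 27–0
D vs C: 21–6
D beats every other candidate.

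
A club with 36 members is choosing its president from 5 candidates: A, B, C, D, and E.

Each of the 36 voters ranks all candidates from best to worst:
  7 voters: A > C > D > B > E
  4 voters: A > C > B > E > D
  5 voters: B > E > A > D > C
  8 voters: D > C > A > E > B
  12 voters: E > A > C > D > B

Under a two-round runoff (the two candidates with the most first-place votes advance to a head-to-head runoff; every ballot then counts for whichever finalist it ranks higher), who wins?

A

Round 1 first-place votes: A 11, B 5, C 0, D 8, E 12. E and A advance.
Runoff: E is ranked above A on 17 ballots, A above E on 19.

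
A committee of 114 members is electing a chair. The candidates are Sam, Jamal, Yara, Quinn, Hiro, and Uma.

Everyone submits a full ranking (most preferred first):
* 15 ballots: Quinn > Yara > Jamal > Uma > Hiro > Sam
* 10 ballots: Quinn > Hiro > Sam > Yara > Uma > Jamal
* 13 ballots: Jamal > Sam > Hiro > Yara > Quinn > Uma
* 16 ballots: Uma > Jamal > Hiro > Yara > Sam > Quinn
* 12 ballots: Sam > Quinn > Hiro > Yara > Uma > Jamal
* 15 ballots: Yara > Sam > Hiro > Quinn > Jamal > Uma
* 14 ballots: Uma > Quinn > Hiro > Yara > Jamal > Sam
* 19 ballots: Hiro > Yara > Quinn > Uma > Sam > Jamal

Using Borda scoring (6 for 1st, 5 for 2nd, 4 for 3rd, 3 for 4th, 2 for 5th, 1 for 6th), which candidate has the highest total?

Hiro

Sam: 15×1 + 10×4 + 13×5 + 16×2 + 12×6 + 15×5 + 14×1 + 19×2 = 351
Jamal: 15×4 + 10×1 + 13×6 + 16×5 + 12×1 + 15×2 + 14×2 + 19×1 = 317
Yara: 15×5 + 10×3 + 13×3 + 16×3 + 12×3 + 15×6 + 14×3 + 19×5 = 455
Quinn: 15×6 + 10×6 + 13×2 + 16×1 + 12×5 + 15×3 + 14×5 + 19×4 = 443
Hiro: 15×2 + 10×5 + 13×4 + 16×4 + 12×4 + 15×4 + 14×4 + 19×6 = 474
Uma: 15×3 + 10×2 + 13×1 + 16×6 + 12×2 + 15×1 + 14×6 + 19×3 = 354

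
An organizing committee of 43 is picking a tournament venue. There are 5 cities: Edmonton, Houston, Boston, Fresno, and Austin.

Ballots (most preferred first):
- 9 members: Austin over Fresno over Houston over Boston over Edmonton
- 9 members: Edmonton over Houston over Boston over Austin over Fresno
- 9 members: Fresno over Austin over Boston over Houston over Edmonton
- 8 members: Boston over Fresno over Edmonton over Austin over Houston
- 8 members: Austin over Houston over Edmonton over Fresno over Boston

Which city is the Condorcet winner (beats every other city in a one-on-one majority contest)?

Austin

Austin vs Edmonton: 26–17
Austin vs Houston: 34–9
Austin vs Boston: 26–17
Austin vs Fresno: 26–17
Austin beats every other city.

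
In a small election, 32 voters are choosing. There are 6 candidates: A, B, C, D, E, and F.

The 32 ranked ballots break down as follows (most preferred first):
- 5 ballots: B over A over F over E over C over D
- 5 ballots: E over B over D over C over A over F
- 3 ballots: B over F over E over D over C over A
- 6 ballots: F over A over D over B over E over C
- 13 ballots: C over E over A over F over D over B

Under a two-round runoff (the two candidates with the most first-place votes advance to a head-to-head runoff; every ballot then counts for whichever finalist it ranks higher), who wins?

B

Round 1 first-place votes: A 0, B 8, C 13, D 0, E 5, F 6. C and B advance.
Runoff: C is ranked above B on 13 ballots, B above C on 19.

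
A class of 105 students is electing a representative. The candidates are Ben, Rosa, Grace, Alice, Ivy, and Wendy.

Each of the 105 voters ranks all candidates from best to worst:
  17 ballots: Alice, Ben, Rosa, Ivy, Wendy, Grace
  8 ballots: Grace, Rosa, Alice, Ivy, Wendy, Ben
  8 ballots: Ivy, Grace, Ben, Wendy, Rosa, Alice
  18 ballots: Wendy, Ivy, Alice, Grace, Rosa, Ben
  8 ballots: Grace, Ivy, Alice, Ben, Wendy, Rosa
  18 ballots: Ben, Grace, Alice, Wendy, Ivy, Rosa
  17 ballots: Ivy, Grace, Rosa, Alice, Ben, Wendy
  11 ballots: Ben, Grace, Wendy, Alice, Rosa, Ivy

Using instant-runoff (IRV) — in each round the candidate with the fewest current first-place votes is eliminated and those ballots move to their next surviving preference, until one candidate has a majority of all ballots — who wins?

Round 1: Ben 29, Rosa 0, Grace 16, Alice 17, Ivy 25, Wendy 18. Rosa eliminated.
Round 2: Ben 29, Grace 16, Alice 17, Ivy 25, Wendy 18. Grace eliminated.
Round 3: Ben 29, Alice 25, Ivy 33, Wendy 18. Wendy eliminated.
Round 4: Ben 29, Alice 25, Ivy 51. Alice eliminated.
Round 5: Ben 46, Ivy 59. Ivy has a majority (≥53).

Ivy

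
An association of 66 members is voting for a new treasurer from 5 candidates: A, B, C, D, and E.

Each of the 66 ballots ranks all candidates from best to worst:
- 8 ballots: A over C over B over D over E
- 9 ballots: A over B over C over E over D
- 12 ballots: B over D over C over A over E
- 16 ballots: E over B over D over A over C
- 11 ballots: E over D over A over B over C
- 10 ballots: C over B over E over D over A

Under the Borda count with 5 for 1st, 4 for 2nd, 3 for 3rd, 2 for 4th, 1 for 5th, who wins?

B

A: 8×5 + 9×5 + 12×2 + 16×2 + 11×3 + 10×1 = 184
B: 8×3 + 9×4 + 12×5 + 16×4 + 11×2 + 10×4 = 246
C: 8×4 + 9×3 + 12×3 + 16×1 + 11×1 + 10×5 = 172
D: 8×2 + 9×1 + 12×4 + 16×3 + 11×4 + 10×2 = 185
E: 8×1 + 9×2 + 12×1 + 16×5 + 11×5 + 10×3 = 203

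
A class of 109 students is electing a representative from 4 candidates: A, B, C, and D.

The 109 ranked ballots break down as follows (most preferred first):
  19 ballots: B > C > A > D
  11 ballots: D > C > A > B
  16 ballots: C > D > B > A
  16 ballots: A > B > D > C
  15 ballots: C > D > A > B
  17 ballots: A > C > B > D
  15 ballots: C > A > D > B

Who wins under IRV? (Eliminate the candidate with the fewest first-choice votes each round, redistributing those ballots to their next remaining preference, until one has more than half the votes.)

Round 1: A 33, B 19, C 46, D 11. D eliminated.
Round 2: A 33, B 19, C 57. C has a majority (≥55).

C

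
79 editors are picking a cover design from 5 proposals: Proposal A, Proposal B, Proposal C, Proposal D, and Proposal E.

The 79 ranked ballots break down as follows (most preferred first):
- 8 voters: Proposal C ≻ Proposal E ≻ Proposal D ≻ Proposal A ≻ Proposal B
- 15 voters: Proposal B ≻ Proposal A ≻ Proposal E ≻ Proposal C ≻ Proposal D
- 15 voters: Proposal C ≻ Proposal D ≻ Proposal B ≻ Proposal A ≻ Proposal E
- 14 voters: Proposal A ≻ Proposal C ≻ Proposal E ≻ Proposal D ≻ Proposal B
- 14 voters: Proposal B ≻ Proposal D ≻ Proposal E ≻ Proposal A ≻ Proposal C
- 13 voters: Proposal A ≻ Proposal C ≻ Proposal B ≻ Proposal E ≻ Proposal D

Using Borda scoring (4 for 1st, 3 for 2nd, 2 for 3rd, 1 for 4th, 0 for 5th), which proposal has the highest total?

Proposal A: 8×1 + 15×3 + 15×1 + 14×4 + 14×1 + 13×4 = 190
Proposal B: 8×0 + 15×4 + 15×2 + 14×0 + 14×4 + 13×2 = 172
Proposal C: 8×4 + 15×1 + 15×4 + 14×3 + 14×0 + 13×3 = 188
Proposal D: 8×2 + 15×0 + 15×3 + 14×1 + 14×3 + 13×0 = 117
Proposal E: 8×3 + 15×2 + 15×0 + 14×2 + 14×2 + 13×1 = 123

Proposal A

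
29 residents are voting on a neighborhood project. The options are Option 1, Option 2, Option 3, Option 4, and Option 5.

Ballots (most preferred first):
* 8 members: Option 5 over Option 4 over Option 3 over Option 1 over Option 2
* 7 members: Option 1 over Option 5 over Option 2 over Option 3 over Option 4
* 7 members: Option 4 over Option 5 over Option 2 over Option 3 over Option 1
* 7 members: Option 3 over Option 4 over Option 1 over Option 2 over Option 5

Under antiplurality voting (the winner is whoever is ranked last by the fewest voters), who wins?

Option 3

Last-place votes: Option 1 7, Option 2 8, Option 3 0, Option 4 7, Option 5 7.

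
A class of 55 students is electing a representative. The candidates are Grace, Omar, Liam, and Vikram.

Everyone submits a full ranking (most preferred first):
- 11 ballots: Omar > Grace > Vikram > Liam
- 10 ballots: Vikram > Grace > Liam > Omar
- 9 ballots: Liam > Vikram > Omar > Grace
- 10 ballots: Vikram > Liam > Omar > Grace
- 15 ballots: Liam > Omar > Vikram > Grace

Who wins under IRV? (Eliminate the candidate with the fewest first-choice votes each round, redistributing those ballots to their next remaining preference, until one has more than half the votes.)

Vikram

Round 1: Grace 0, Omar 11, Liam 24, Vikram 20. Grace eliminated.
Round 2: Omar 11, Liam 24, Vikram 20. Omar eliminated.
Round 3: Liam 24, Vikram 31. Vikram has a majority (≥28).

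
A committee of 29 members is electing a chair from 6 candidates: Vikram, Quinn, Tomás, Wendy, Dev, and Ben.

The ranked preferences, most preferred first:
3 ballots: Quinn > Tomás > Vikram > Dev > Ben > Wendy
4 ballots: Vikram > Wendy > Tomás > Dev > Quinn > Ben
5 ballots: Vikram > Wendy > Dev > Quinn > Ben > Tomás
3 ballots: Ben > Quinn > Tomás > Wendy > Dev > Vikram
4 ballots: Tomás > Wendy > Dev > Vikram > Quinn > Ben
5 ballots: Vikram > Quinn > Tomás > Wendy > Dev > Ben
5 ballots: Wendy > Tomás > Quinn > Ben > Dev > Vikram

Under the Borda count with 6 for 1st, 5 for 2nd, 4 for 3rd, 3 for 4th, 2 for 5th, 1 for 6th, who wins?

Vikram: 3×4 + 4×6 + 5×6 + 3×1 + 4×3 + 5×6 + 5×1 = 116
Quinn: 3×6 + 4×2 + 5×3 + 3×5 + 4×2 + 5×5 + 5×4 = 109
Tomás: 3×5 + 4×4 + 5×1 + 3×4 + 4×6 + 5×4 + 5×5 = 117
Wendy: 3×1 + 4×5 + 5×5 + 3×3 + 4×5 + 5×3 + 5×6 = 122
Dev: 3×3 + 4×3 + 5×4 + 3×2 + 4×4 + 5×2 + 5×2 = 83
Ben: 3×2 + 4×1 + 5×2 + 3×6 + 4×1 + 5×1 + 5×3 = 62

Wendy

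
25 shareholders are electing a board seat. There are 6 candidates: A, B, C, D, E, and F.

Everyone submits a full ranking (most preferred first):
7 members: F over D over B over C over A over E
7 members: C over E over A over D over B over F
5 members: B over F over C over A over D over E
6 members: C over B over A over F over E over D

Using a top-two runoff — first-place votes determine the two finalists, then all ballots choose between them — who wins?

C

Round 1 first-place votes: A 0, B 5, C 13, D 0, E 0, F 7. C and F advance.
Runoff: C is ranked above F on 13 ballots, F above C on 12.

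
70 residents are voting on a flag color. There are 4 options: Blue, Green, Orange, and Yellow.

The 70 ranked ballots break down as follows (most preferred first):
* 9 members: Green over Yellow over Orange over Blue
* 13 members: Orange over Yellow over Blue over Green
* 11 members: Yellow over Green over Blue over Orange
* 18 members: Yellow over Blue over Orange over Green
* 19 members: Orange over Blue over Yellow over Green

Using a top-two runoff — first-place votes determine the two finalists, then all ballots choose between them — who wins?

Round 1 first-place votes: Blue 0, Green 9, Orange 32, Yellow 29. Orange and Yellow advance.
Runoff: Orange is ranked above Yellow on 32 ballots, Yellow above Orange on 38.

Yellow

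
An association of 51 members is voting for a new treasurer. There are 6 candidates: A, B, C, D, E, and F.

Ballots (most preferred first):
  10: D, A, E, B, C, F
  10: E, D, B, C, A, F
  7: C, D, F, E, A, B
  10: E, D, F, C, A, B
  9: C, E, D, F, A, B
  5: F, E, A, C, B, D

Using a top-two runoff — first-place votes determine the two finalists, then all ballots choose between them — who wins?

Round 1 first-place votes: A 0, B 0, C 16, D 10, E 20, F 5. E and C advance.
Runoff: E is ranked above C on 35 ballots, C above E on 16.

E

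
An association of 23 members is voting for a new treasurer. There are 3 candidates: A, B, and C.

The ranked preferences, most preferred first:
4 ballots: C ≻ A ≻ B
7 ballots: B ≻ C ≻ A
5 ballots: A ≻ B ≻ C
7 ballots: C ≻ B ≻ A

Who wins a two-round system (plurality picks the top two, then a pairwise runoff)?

Round 1 first-place votes: A 5, B 7, C 11. C and B advance.
Runoff: C is ranked above B on 11 ballots, B above C on 12.

B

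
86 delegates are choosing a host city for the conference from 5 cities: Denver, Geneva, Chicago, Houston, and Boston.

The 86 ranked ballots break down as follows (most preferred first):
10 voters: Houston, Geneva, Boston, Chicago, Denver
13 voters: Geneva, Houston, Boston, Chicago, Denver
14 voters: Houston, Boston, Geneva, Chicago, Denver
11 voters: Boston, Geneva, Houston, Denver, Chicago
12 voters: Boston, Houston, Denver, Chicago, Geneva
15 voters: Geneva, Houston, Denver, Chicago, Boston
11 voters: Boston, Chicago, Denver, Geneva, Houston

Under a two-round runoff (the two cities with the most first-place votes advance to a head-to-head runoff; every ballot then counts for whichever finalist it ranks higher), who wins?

Round 1 first-place votes: Denver 0, Geneva 28, Chicago 0, Houston 24, Boston 34. Boston and Geneva advance.
Runoff: Boston is ranked above Geneva on 48 ballots, Geneva above Boston on 38.

Boston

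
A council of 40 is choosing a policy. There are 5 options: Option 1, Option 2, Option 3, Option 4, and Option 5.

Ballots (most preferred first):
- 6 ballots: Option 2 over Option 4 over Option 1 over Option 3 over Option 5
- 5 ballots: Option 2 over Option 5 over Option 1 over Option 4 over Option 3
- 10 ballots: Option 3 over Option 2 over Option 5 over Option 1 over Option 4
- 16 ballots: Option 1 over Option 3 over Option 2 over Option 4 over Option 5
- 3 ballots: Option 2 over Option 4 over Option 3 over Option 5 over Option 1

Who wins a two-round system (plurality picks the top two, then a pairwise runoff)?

Round 1 first-place votes: Option 1 16, Option 2 14, Option 3 10, Option 4 0, Option 5 0. Option 1 and Option 2 advance.
Runoff: Option 1 is ranked above Option 2 on 16 ballots, Option 2 above Option 1 on 24.

Option 2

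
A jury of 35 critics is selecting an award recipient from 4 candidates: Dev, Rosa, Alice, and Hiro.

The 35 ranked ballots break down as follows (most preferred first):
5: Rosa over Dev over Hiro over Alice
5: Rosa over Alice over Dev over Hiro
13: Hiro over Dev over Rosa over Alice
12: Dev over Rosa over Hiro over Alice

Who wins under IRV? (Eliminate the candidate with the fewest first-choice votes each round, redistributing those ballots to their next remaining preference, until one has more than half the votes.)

Round 1: Dev 12, Rosa 10, Alice 0, Hiro 13. Alice eliminated.
Round 2: Dev 12, Rosa 10, Hiro 13. Rosa eliminated.
Round 3: Dev 22, Hiro 13. Dev has a majority (≥18).

Dev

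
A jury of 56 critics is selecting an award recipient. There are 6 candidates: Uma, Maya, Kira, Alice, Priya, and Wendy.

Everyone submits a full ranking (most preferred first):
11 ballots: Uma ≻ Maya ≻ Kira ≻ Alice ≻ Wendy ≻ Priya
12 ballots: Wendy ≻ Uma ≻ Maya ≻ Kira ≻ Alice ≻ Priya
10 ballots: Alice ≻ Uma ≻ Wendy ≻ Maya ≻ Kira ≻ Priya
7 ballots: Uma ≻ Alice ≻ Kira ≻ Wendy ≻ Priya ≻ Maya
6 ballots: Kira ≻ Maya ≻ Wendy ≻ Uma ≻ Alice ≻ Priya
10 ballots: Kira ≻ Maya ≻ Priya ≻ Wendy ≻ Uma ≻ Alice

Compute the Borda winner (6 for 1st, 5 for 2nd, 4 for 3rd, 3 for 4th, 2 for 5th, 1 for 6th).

Uma

Uma: 11×6 + 12×5 + 10×5 + 7×6 + 6×3 + 10×2 = 256
Maya: 11×5 + 12×4 + 10×3 + 7×1 + 6×5 + 10×5 = 220
Kira: 11×4 + 12×3 + 10×2 + 7×4 + 6×6 + 10×6 = 224
Alice: 11×3 + 12×2 + 10×6 + 7×5 + 6×2 + 10×1 = 174
Priya: 11×1 + 12×1 + 10×1 + 7×2 + 6×1 + 10×4 = 93
Wendy: 11×2 + 12×6 + 10×4 + 7×3 + 6×4 + 10×3 = 209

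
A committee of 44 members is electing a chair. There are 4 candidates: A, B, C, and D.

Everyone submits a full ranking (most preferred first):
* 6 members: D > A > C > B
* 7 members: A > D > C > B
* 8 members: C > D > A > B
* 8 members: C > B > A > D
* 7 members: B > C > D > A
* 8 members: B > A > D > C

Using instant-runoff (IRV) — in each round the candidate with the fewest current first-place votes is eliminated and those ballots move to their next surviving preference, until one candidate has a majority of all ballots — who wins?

C

Round 1: A 7, B 15, C 16, D 6. D eliminated.
Round 2: A 13, B 15, C 16. A eliminated.
Round 3: B 15, C 29. C has a majority (≥23).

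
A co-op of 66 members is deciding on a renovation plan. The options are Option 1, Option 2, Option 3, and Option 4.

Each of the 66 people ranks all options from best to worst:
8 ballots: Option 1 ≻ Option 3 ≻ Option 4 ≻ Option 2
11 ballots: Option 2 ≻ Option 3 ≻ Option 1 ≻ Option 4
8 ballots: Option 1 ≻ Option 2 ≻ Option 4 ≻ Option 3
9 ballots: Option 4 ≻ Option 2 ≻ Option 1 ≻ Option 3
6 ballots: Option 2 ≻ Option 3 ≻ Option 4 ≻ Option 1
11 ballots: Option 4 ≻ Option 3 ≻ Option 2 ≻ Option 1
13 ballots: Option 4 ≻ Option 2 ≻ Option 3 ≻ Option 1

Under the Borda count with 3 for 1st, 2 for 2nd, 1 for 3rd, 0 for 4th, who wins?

Option 1: 8×3 + 11×1 + 8×3 + 9×1 + 6×0 + 11×0 + 13×0 = 68
Option 2: 8×0 + 11×3 + 8×2 + 9×2 + 6×3 + 11×1 + 13×2 = 122
Option 3: 8×2 + 11×2 + 8×0 + 9×0 + 6×2 + 11×2 + 13×1 = 85
Option 4: 8×1 + 11×0 + 8×1 + 9×3 + 6×1 + 11×3 + 13×3 = 121

Option 2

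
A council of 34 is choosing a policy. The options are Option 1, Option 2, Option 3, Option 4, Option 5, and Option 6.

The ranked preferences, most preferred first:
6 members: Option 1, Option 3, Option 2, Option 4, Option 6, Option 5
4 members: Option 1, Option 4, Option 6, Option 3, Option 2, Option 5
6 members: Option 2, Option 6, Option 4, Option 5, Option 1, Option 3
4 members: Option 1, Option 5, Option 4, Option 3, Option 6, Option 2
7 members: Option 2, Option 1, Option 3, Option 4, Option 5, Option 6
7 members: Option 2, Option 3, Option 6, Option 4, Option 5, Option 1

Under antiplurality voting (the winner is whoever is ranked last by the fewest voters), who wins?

Last-place votes: Option 1 7, Option 2 4, Option 3 6, Option 4 0, Option 5 10, Option 6 7.

Option 4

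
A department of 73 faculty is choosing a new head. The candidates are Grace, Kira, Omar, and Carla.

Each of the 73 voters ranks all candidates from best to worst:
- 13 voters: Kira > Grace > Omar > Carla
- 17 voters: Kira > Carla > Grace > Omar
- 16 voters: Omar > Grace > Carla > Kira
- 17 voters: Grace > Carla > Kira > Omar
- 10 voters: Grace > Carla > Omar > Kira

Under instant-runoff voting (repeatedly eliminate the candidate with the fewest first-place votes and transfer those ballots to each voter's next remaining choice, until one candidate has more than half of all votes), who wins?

Grace

Round 1: Grace 27, Kira 30, Omar 16, Carla 0. Carla eliminated.
Round 2: Grace 27, Kira 30, Omar 16. Omar eliminated.
Round 3: Grace 43, Kira 30. Grace has a majority (≥37).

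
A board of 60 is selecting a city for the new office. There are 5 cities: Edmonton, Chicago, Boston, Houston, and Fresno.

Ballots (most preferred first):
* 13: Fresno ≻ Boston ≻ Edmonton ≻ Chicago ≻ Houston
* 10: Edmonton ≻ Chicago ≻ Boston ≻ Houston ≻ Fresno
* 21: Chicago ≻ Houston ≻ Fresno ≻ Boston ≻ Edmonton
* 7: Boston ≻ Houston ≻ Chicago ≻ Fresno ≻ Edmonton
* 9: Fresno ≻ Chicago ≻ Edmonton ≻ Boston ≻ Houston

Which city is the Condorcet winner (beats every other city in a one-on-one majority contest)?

Chicago vs Edmonton: 37–23
Chicago vs Boston: 40–20
Chicago vs Houston: 53–7
Chicago vs Fresno: 38–22
Chicago beats every other city.

Chicago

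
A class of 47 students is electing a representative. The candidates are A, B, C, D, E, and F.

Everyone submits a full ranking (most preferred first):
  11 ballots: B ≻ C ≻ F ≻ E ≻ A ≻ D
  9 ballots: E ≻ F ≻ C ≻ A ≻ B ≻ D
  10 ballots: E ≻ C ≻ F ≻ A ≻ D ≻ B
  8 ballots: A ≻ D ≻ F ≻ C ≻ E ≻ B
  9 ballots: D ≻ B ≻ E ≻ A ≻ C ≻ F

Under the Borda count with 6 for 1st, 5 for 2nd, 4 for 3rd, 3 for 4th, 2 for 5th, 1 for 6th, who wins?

A: 11×2 + 9×3 + 10×3 + 8×6 + 9×3 = 154
B: 11×6 + 9×2 + 10×1 + 8×1 + 9×5 = 147
C: 11×5 + 9×4 + 10×5 + 8×3 + 9×2 = 183
D: 11×1 + 9×1 + 10×2 + 8×5 + 9×6 = 134
E: 11×3 + 9×6 + 10×6 + 8×2 + 9×4 = 199
F: 11×4 + 9×5 + 10×4 + 8×4 + 9×1 = 170

E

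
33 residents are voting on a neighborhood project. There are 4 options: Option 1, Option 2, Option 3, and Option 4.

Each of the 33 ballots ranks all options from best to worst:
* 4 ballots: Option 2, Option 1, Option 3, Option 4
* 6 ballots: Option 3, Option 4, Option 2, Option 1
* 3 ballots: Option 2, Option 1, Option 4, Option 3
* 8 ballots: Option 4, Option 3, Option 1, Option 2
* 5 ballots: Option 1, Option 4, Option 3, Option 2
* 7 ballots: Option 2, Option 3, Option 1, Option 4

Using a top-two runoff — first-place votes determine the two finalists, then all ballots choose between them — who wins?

Option 4

Round 1 first-place votes: Option 1 5, Option 2 14, Option 3 6, Option 4 8. Option 2 and Option 4 advance.
Runoff: Option 2 is ranked above Option 4 on 14 ballots, Option 4 above Option 2 on 19.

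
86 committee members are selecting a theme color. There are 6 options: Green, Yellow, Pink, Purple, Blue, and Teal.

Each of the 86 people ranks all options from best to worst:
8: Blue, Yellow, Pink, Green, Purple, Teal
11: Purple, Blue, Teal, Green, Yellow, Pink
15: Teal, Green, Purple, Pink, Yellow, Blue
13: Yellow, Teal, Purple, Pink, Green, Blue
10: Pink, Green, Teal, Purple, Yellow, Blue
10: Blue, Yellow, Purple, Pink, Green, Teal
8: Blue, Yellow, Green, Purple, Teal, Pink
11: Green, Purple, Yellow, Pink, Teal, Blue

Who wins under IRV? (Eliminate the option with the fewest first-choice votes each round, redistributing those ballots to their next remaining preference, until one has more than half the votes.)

Teal

Round 1: Green 11, Yellow 13, Pink 10, Purple 11, Blue 26, Teal 15. Pink eliminated.
Round 2: Green 21, Yellow 13, Purple 11, Blue 26, Teal 15. Purple eliminated.
Round 3: Green 21, Yellow 13, Blue 37, Teal 15. Yellow eliminated.
Round 4: Green 21, Blue 37, Teal 28. Green eliminated.
Round 5: Blue 37, Teal 49. Teal has a majority (≥44).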